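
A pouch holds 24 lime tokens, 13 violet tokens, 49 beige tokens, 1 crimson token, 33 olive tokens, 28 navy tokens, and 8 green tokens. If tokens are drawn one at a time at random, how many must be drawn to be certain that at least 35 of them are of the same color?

142

Treat the 7 colors as pigeonholes.
In the worst case we take at most 34 of each color, but all 24 lime, all 13 violet, all 1 crimson, all 33 olive, all 28 navy, and all 8 green (fewer than 34), giving 24 + 13 + 34 + 1 + 33 + 28 + 8 = 141.
One more token then forces some color to 35, so 141 + 1 = 142.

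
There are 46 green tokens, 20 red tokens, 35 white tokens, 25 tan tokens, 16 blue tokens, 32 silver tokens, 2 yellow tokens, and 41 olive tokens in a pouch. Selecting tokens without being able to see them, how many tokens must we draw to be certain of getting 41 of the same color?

In the worst case we take at most 40 of each color, but all 20 red, all 35 white, all 25 tan, all 16 blue, all 32 silver, and all 2 yellow (fewer than 40), giving 40 + 20 + 35 + 25 + 16 + 32 + 2 + 40 = 210.
One more token then forces some color to 41, so 210 + 1 = 211.

211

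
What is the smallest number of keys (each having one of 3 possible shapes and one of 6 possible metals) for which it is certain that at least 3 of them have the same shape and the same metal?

37

There are 3 × 6 = 18 (shape, metal) combinations acting as pigeonholes.
With 18 × 2 = 36 keys we could place exactly 2 in each, with no (shape, metal) pair reaching 3.
One more forces some (shape, metal) pair to hold 3, so 36 + 1 = 37.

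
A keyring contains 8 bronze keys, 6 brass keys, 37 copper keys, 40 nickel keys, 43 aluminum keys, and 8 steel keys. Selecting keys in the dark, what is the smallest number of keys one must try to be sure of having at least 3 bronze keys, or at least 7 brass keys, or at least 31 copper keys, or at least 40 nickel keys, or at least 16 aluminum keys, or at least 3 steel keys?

Each of the 6 types has its own threshold; avoid all of them simultaneously.
The worst case stops just short of every target: 2 bronze, 6 brass, 30 copper, 39 nickel, 15 aluminum, 2 steel — 2 + 6 + 30 + 39 + 15 + 2 = 94 keys.
One more key must push some type to its target, so 94 + 1 = 95.

95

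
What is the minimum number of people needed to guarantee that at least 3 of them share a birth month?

25

There are 12 months of the year acting as pigeonholes.
With 12 × 2 = 24 people we could place exactly 2 in each, with no class reaching 3.
One more forces some class to hold 3, so 24 + 1 = 25.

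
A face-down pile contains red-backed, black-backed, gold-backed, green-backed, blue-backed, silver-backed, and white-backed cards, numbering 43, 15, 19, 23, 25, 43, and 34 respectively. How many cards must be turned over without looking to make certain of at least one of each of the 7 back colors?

188

The hardest back color to obtain is black-backed: we could draw every other card first — 202 − 15 = 187 cards — without a single black-backed one.
The next draw must be black-backed, so 187 + 1 = 188.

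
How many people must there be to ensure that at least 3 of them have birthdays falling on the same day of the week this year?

There are 7 days of the week acting as pigeonholes.
With 7 × 2 = 14 people we could place exactly 2 in each, with no class reaching 3.
One more forces some class to hold 3, so 14 + 1 = 15.

15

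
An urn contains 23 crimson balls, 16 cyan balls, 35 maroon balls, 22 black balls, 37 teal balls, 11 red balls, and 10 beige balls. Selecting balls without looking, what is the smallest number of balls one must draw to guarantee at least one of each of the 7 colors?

145

The hardest color to obtain is beige: we could draw every other ball first — 154 − 10 = 144 balls — without a single beige one.
The next draw must be beige, so 144 + 1 = 145.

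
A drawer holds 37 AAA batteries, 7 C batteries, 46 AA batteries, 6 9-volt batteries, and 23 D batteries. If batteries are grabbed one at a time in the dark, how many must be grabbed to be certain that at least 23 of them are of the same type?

80

Treat the 5 types as pigeonholes.
In the worst case we take at most 22 of each type, but all 7 C and all 6 9-volt (fewer than 22), giving 22 + 7 + 22 + 6 + 22 = 79.
One more battery then forces some type to 23, so 79 + 1 = 80.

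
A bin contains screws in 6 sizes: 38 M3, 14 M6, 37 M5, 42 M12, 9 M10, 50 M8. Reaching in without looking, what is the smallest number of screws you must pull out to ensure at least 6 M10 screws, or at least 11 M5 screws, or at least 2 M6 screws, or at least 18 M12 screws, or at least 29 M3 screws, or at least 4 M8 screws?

The worst case stops just short of every target: 28 M3, 1 M6, 10 M5, 17 M12, 5 M10, 3 M8 — 28 + 1 + 10 + 17 + 5 + 3 = 64 screws.
One more screw must push some size to its target, so 64 + 1 = 65.

65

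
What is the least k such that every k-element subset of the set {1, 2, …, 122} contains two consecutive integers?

62

Partition {1, …, 122} into 61 pairs: {1,2}, {3,4}, …, {121,122}.
Choosing 61 integers — say the 61 even numbers 2, 4, …, 122 — takes one from each pair and avoids the property.
Choosing 62 forces two into the same pair by pigeonhole, and those are consecutive. So 62.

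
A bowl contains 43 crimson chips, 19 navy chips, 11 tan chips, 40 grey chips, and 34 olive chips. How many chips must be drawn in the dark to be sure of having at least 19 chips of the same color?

In the worst case we take at most 18 of each color, but all 11 tan (fewer than 18), giving 18 + 18 + 11 + 18 + 18 = 83.
One more chip then forces some color to 19, so 83 + 1 = 84.

84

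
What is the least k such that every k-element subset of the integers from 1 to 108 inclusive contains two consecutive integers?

Partition {1, …, 108} into 54 pairs: {1,2}, {3,4}, …, {107,108}.
Choosing 54 integers — say the 54 even numbers 2, 4, …, 108 — takes one from each pair and avoids the property.
Choosing 55 forces two into the same pair by pigeonhole, and those are consecutive. So 55.

55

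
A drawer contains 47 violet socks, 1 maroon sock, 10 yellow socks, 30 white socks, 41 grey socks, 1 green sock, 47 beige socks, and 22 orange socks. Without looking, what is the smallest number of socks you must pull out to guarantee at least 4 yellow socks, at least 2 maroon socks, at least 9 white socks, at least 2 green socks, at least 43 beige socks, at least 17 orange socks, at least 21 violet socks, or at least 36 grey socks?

127

The worst case stops just short of every target: 20 violet, 1 maroon, 3 yellow, 8 white, 35 grey, 1 green, 42 beige, 16 orange — 20 + 1 + 3 + 8 + 35 + 1 + 42 + 16 = 126 socks.
One more sock must push some color to its target, so 126 + 1 = 127.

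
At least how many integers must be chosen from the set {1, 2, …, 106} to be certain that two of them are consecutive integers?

Partition {1, …, 106} into 53 pairs: {1,2}, {3,4}, …, {105,106}.
Choosing 53 integers — say the 53 even numbers 2, 4, …, 106 — takes one from each pair and avoids the property.
Choosing 54 forces two into the same pair by pigeonhole, and those are consecutive. So 54.

54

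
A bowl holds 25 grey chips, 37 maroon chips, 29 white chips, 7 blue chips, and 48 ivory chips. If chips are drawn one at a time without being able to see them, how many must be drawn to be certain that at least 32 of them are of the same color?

In the worst case we take at most 31 of each color, but all 25 grey, all 29 white, and all 7 blue (fewer than 31), giving 25 + 31 + 29 + 7 + 31 = 123.
One more chip then forces some color to 32, so 123 + 1 = 124.

124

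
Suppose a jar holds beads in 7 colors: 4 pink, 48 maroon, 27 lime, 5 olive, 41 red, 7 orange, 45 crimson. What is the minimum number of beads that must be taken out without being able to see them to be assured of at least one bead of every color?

The hardest color to obtain is pink: we could draw every other bead first — 177 − 4 = 173 beads — without a single pink one.
The next draw must be pink, so 173 + 1 = 174.

174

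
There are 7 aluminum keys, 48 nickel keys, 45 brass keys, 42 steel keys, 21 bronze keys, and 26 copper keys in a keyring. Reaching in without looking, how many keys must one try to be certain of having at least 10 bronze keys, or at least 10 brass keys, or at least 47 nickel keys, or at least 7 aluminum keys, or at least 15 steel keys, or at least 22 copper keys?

106

Each of the 6 types has its own threshold; avoid all of them simultaneously.
The worst case stops just short of every target: 6 aluminum, 46 nickel, 9 brass, 14 steel, 9 bronze, 21 copper — 6 + 46 + 9 + 14 + 9 + 21 = 105 keys.
One more key must push some type to its target, so 105 + 1 = 106.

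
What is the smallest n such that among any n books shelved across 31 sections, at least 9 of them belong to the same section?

There are 31 sections acting as pigeonholes.
With 31 × 8 = 248 books we could place exactly 8 in each, with no class reaching 9.
One more forces some class to hold 9, so 248 + 1 = 249.

249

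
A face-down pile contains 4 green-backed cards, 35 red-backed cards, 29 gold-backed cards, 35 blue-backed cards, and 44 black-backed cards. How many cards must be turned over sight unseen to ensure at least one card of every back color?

The hardest back color to obtain is green-backed: we could draw every other card first — 147 − 4 = 143 cards — without a single green-backed one.
The next draw must be green-backed, so 143 + 1 = 144.

144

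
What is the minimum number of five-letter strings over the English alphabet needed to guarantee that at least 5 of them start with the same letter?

105

There are 26 possible first letters acting as pigeonholes.
With 26 × 4 = 104 five-letter strings over the English alphabet we could place exactly 4 in each, with no class reaching 5.
One more forces some class to hold 5, so 104 + 1 = 105.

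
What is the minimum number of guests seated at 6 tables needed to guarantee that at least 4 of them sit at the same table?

19

There are 6 tables acting as pigeonholes.
With 6 × 3 = 18 guests we could place exactly 3 in each, with no class reaching 4.
One more forces some class to hold 4, so 18 + 1 = 19.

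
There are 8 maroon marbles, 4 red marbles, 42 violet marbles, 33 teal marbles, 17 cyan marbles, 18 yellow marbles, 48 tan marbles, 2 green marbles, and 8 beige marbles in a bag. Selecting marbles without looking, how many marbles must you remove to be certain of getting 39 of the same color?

Treat the 9 colors as pigeonholes.
In the worst case we take at most 38 of each color, but all 8 maroon, all 4 red, all 33 teal, all 17 cyan, all 18 yellow, all 2 green, and all 8 beige (fewer than 38), giving 8 + 4 + 38 + 33 + 17 + 18 + 38 + 2 + 8 = 166.
One more marble then forces some color to 39, so 166 + 1 = 167.

167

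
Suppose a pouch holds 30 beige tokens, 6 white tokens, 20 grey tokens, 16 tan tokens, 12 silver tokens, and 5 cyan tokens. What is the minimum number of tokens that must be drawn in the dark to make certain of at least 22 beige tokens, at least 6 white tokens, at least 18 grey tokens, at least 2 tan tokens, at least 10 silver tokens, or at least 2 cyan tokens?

55

The worst case stops just short of every target: 21 beige, 5 white, 17 grey, 1 tan, 9 silver, 1 cyan — 21 + 5 + 17 + 1 + 9 + 1 = 54 tokens.
One more token must push some color to its target, so 54 + 1 = 55.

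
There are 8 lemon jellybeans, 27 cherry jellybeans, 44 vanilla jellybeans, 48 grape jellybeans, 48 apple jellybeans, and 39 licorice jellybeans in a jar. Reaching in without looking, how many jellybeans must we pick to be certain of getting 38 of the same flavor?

184

Treat the 6 flavors as pigeonholes.
In the worst case we take at most 37 of each flavor, but all 8 lemon and all 27 cherry (fewer than 37), giving 8 + 27 + 37 + 37 + 37 + 37 = 183.
One more jellybean then forces some flavor to 38, so 183 + 1 = 184.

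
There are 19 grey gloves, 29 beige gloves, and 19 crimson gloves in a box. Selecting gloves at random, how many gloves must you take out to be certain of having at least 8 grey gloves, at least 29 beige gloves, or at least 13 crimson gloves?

Each of the 3 colors has its own threshold; avoid all of them simultaneously.
The worst case stops just short of every target: 7 grey, 28 beige, 12 crimson — 7 + 28 + 12 = 47 gloves.
One more glove must push some color to its target, so 47 + 1 = 48.

48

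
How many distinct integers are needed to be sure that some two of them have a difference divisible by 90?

Two integers differ by a multiple of 90 exactly when they share a remainder mod 90.
There are 90 residue classes mod 90, so 90 integers can all lie in distinct classes.
One more integer must repeat a residue, giving a difference divisible by 90. So n = 90 + 1 = 91.

91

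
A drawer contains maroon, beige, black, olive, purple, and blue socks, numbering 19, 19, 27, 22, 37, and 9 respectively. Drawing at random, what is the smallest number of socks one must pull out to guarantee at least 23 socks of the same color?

114

In the worst case we take at most 22 of each color, but all 19 maroon, all 19 beige, and all 9 blue (fewer than 22), giving 19 + 19 + 22 + 22 + 22 + 9 = 113.
One more sock then forces some color to 23, so 113 + 1 = 114.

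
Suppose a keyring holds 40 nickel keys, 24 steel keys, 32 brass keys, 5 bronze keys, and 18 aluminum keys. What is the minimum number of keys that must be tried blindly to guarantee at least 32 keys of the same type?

110

In the worst case we take at most 31 of each type, but all 24 steel, all 5 bronze, and all 18 aluminum (fewer than 31), giving 31 + 24 + 31 + 5 + 18 = 109.
One more key then forces some type to 32, so 109 + 1 = 110.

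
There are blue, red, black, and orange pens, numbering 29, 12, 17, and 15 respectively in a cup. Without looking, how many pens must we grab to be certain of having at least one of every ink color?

The hardest ink color to obtain is red: we could draw every other pen first — 73 − 12 = 61 pens — without a single red one.
The next draw must be red, so 61 + 1 = 62.

62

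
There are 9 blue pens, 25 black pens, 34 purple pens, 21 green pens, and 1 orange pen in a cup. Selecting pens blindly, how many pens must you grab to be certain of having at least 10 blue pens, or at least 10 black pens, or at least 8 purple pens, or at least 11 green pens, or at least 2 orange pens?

37

Each of the 5 ink colors has its own threshold; avoid all of them simultaneously.
The worst case stops just short of every target: 9 blue, 9 black, 7 purple, 10 green, 1 orange — 9 + 9 + 7 + 10 + 1 = 36 pens.
One more pen must push some ink color to its target, so 36 + 1 = 37.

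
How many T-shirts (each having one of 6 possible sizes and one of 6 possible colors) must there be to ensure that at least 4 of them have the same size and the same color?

There are 6 × 6 = 36 (size, color) combinations acting as pigeonholes.
With 36 × 3 = 108 T-shirts we could place exactly 3 in each, with no (size, color) pair reaching 4.
One more forces some (size, color) pair to hold 4, so 108 + 1 = 109.

109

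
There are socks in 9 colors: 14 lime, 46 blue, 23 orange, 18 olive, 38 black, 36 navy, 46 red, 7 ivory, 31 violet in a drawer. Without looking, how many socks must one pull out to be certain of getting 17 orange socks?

253

The worst case draws every non-orange sock first: 14 + 46 + 18 + 38 + 36 + 46 + 7 + 31 = 236.
The next 17 draws are then forced to be orange, giving 236 + 17 = 253.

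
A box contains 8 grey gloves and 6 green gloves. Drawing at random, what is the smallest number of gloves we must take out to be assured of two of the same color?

3

The worst case takes 1 glove of each color without reaching 2 of any: 2 × 1 = 2.
The next glove must bring some color to 2, so 2 + 1 = 3.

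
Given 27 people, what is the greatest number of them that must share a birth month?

The 27 people fall into 12 months of the year.
If each of the 12 months of the year held at most 2, the total would be at most 12 × 2 = 24 < 27, a contradiction.
So at least one holds ⌈27/12⌉ = 3.

3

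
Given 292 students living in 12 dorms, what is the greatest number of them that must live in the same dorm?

25

If each of the 12 dorms held at most 24, the total would be at most 12 × 24 = 288 < 292, a contradiction.
So at least one holds ⌈292/12⌉ = 25.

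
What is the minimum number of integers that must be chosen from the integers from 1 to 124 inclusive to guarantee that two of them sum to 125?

63

Partition {1, …, 124} into 62 pairs: {1,124}, {2,123}, …, {62,63}.
Choosing 62 integers — say the integers 1 through 62 — takes one from each pair and avoids the property.
Choosing 63 forces two into the same pair by pigeonhole, and those sum to 125. So 63.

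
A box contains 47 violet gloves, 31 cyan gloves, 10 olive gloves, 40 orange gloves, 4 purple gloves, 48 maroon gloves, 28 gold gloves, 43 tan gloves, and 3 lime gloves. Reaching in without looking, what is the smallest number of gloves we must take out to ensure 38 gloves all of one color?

Treat the 9 colors as pigeonholes.
In the worst case we take at most 37 of each color, but all 31 cyan, all 10 olive, all 4 purple, all 28 gold, and all 3 lime (fewer than 37), giving 37 + 31 + 10 + 37 + 4 + 37 + 28 + 37 + 3 = 224.
One more glove then forces some color to 38, so 224 + 1 = 225.

225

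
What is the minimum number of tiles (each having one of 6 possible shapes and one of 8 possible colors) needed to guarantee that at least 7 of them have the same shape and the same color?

There are 6 × 8 = 48 (shape, color) combinations acting as pigeonholes.
With 48 × 6 = 288 tiles we could place exactly 6 in each, with no (shape, color) pair reaching 7.
One more forces some (shape, color) pair to hold 7, so 288 + 1 = 289.

289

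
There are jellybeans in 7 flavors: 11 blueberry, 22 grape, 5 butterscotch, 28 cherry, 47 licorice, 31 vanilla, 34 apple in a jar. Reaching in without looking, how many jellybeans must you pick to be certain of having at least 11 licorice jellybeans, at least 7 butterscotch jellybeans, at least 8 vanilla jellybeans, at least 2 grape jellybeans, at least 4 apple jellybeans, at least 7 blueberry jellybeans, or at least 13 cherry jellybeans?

The worst case stops just short of every target: 6 blueberry, 1 grape, all 5 butterscotch, 12 cherry, 10 licorice, 7 vanilla, 3 apple — 6 + 1 + 5 + 12 + 10 + 7 + 3 = 44 jellybeans.
One more jellybean must push some flavor to its target, so 44 + 1 = 45.

45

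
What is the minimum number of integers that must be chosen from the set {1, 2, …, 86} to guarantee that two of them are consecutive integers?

Partition {1, …, 86} into 43 pairs: {1,2}, {3,4}, …, {85,86}.
Choosing 43 integers — say the 43 even numbers 2, 4, …, 86 — takes one from each pair and avoids the property.
Choosing 44 forces two into the same pair by pigeonhole, and those are consecutive. So 44.

44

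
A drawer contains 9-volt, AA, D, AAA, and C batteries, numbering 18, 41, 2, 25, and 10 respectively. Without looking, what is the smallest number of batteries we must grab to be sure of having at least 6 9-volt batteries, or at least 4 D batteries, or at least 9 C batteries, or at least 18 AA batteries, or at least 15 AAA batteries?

47

Each of the 5 types has its own threshold; avoid all of them simultaneously.
The worst case stops just short of every target: 5 9-volt, 17 AA, all 2 D, 14 AAA, 8 C — 5 + 17 + 2 + 14 + 8 = 46 batteries.
One more battery must push some type to its target, so 46 + 1 = 47.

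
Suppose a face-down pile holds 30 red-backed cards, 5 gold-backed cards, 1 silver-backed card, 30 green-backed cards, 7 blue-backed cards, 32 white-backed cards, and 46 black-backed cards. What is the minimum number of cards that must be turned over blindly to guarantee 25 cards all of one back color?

Treat the 7 back colors as pigeonholes.
In the worst case we take at most 24 of each back color, but all 5 gold-backed, all 1 silver-backed, and all 7 blue-backed (fewer than 24), giving 24 + 5 + 1 + 24 + 7 + 24 + 24 = 109.
One more card then forces some back color to 25, so 109 + 1 = 110.

110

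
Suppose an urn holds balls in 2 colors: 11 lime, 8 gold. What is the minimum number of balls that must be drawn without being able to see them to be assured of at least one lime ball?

The worst case draws every non-lime ball first: 8.
The next draw is then forced to be lime, giving 8 + 1 = 9.

9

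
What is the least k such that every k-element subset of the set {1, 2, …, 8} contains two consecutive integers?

5

Partition {1, …, 8} into 4 pairs: {1,2}, {3,4}, …, {7,8}.
Choosing 4 integers — say the 4 even numbers 2, 4, …, 8 — takes one from each pair and avoids the property.
Choosing 5 forces two into the same pair by pigeonhole, and those are consecutive. So 5.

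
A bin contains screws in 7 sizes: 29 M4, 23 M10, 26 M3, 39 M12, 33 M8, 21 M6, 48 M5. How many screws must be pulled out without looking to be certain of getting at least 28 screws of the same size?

179

In the worst case we take at most 27 of each size, but all 23 M10, all 26 M3, and all 21 M6 (fewer than 27), giving 27 + 23 + 26 + 27 + 27 + 21 + 27 = 178.
One more screw then forces some size to 28, so 178 + 1 = 179.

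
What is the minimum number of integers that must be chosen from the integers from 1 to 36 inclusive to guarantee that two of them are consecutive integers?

19

Partition {1, …, 36} into 18 pairs: {1,2}, {3,4}, …, {35,36}.
Choosing 18 integers — say the 18 even numbers 2, 4, …, 36 — takes one from each pair and avoids the property.
Choosing 19 forces two into the same pair by pigeonhole, and those are consecutive. So 19.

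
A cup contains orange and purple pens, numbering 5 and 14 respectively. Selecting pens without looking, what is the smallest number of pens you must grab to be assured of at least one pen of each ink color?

The hardest ink color to obtain is orange: we could draw every other pen first — 19 − 5 = 14 pens — without a single orange one.
The next draw must be orange, so 14 + 1 = 15.

15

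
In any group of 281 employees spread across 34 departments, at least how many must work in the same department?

9

If each of the 34 departments held at most 8, the total would be at most 34 × 8 = 272 < 281, a contradiction.
So at least one holds ⌈281/34⌉ = 9.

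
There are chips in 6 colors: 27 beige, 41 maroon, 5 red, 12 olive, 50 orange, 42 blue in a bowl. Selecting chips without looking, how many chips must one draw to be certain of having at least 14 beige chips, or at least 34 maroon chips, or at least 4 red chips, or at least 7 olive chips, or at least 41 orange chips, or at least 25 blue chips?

120

Each of the 6 colors has its own threshold; avoid all of them simultaneously.
The worst case stops just short of every target: 13 beige, 33 maroon, 3 red, 6 olive, 40 orange, 24 blue — 13 + 33 + 3 + 6 + 40 + 24 = 119 chips.
One more chip must push some color to its target, so 119 + 1 = 120.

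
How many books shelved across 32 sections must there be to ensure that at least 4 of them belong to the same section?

97

There are 32 sections acting as pigeonholes.
With 32 × 3 = 96 books we could place exactly 3 in each, with no class reaching 4.
One more forces some class to hold 4, so 96 + 1 = 97.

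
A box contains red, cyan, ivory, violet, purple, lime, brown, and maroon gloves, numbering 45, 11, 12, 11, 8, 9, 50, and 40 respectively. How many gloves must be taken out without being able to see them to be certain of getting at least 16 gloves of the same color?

97

In the worst case we take at most 15 of each color, but all 11 cyan, all 12 ivory, all 11 violet, all 8 purple, and all 9 lime (fewer than 15), giving 15 + 11 + 12 + 11 + 8 + 9 + 15 + 15 = 96.
One more glove then forces some color to 16, so 96 + 1 = 97.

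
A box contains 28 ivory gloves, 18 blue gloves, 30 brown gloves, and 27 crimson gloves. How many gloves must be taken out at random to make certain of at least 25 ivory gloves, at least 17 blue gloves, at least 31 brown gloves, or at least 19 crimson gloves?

Each of the 4 colors has its own threshold; avoid all of them simultaneously.
The worst case stops just short of every target: 24 ivory, 16 blue, 30 brown, 18 crimson — 24 + 16 + 30 + 18 = 88 gloves.
One more glove must push some color to its target, so 88 + 1 = 89.

89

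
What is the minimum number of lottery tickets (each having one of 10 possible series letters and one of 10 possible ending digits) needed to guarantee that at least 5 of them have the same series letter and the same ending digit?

There are 10 × 10 = 100 (series letter, ending digit) combinations acting as pigeonholes.
With 100 × 4 = 400 lottery tickets we could place exactly 4 in each, with no (series letter, ending digit) pair reaching 5.
One more forces some (series letter, ending digit) pair to hold 5, so 400 + 1 = 401.

401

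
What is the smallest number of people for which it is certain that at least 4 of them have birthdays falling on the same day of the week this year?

22

There are 7 days of the week acting as pigeonholes.
With 7 × 3 = 21 people we could place exactly 3 in each, with no class reaching 4.
One more forces some class to hold 4, so 21 + 1 = 22.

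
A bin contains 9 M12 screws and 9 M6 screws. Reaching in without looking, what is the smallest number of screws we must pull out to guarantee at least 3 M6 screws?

12

To avoid M6 screws as long as possible, exhaust the other 1 size first.
The worst case draws every non-M6 screw first: 9.
The next 3 draws are then forced to be M6, giving 9 + 3 = 12.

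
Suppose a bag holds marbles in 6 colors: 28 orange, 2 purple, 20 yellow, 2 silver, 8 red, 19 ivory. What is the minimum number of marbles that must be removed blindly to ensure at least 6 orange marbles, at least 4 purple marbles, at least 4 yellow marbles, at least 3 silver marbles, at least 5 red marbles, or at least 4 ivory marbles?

Each of the 6 colors has its own threshold; avoid all of them simultaneously.
The worst case stops just short of every target: 5 orange, all 2 purple, 3 yellow, 2 silver, 4 red, 3 ivory — 5 + 2 + 3 + 2 + 4 + 3 = 19 marbles.
One more marble must push some color to its target, so 19 + 1 = 20.

20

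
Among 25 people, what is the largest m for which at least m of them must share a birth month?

3

There are 12 months of the year, which serve as the pigeonholes.
If each of the 12 months of the year held at most 2, the total would be at most 12 × 2 = 24 < 25, a contradiction.
So at least one holds ⌈25/12⌉ = 3.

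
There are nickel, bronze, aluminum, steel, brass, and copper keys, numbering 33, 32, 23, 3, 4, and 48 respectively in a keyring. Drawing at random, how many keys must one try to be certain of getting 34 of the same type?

129

In the worst case we take at most 33 of each type, but all 32 bronze, all 23 aluminum, all 3 steel, and all 4 brass (fewer than 33), giving 33 + 32 + 23 + 3 + 4 + 33 = 128.
One more key then forces some type to 34, so 128 + 1 = 129.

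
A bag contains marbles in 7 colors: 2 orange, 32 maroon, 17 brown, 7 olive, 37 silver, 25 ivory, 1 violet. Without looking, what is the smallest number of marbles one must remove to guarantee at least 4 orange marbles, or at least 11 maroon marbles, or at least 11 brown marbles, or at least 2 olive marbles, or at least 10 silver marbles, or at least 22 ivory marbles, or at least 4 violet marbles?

Each of the 7 colors has its own threshold; avoid all of them simultaneously.
The worst case stops just short of every target: all 2 orange, 10 maroon, 10 brown, 1 olive, 9 silver, 21 ivory, all 1 violet — 2 + 10 + 10 + 1 + 9 + 21 + 1 = 54 marbles.
One more marble must push some color to its target, so 54 + 1 = 55.

55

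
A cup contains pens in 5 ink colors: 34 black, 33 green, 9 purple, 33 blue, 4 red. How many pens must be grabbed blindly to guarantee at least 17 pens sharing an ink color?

62

In the worst case we take at most 16 of each ink color, but all 9 purple and all 4 red (fewer than 16), giving 16 + 16 + 9 + 16 + 4 = 61.
One more pen then forces some ink color to 17, so 61 + 1 = 62.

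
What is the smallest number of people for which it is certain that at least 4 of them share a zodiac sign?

There are 12 zodiac signs acting as pigeonholes.
With 12 × 3 = 36 people we could place exactly 3 in each, with no class reaching 4.
One more forces some class to hold 4, so 36 + 1 = 37.

37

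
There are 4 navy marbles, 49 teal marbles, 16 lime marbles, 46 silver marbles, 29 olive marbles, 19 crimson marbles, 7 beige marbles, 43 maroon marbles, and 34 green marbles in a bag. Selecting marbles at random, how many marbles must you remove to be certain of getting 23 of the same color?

157

In the worst case we take at most 22 of each color, but all 4 navy, all 16 lime, all 19 crimson, and all 7 beige (fewer than 22), giving 4 + 22 + 16 + 22 + 22 + 19 + 7 + 22 + 22 = 156.
One more marble then forces some color to 23, so 156 + 1 = 157.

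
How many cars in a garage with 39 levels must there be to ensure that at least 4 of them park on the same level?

118

There are 39 levels acting as pigeonholes.
With 39 × 3 = 117 cars we could place exactly 3 in each, with no class reaching 4.
One more forces some class to hold 4, so 117 + 1 = 118.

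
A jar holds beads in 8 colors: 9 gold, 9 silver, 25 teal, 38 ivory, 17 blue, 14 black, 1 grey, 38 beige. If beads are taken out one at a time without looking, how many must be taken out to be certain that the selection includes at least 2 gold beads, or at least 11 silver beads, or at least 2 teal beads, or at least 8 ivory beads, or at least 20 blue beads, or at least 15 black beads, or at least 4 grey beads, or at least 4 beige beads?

54

Each of the 8 colors has its own threshold; avoid all of them simultaneously.
The worst case stops just short of every target: 1 gold, all 9 silver, 1 teal, 7 ivory, all 17 blue, 14 black, all 1 grey, 3 beige — 1 + 9 + 1 + 7 + 17 + 14 + 1 + 3 = 53 beads.
One more bead must push some color to its target, so 53 + 1 = 54.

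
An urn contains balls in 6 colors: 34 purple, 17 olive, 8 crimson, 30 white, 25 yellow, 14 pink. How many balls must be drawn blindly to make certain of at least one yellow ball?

The worst case draws every non-yellow ball first: 34 + 17 + 8 + 30 + 14 = 103.
The next draw is then forced to be yellow, giving 103 + 1 = 104.

104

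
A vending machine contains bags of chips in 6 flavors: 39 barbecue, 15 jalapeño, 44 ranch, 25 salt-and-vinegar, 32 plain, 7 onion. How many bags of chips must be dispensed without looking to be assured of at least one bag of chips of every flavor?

The hardest flavor to obtain is onion: we could draw every other bag of chips first — 162 − 7 = 155 bags of chips — without a single onion one.
The next draw must be onion, so 155 + 1 = 156.

156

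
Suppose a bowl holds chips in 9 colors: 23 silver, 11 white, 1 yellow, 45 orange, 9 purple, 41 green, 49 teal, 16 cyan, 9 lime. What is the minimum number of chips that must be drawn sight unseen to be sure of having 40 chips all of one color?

In the worst case we take at most 39 of each color, but all 23 silver, all 11 white, all 1 yellow, all 9 purple, all 16 cyan, and all 9 lime (fewer than 39), giving 23 + 11 + 1 + 39 + 9 + 39 + 39 + 16 + 9 = 186.
One more chip then forces some color to 40, so 186 + 1 = 187.

187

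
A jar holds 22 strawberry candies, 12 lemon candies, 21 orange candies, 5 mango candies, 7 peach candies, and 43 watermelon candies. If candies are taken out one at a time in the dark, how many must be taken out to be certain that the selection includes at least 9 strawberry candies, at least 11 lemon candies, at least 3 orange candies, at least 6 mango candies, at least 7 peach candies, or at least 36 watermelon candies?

67

Each of the 6 flavors has its own threshold; avoid all of them simultaneously.
The worst case stops just short of every target: 8 strawberry, 10 lemon, 2 orange, 5 mango, 6 peach, 35 watermelon — 8 + 10 + 2 + 5 + 6 + 35 = 66 candies.
One more candy must push some flavor to its target, so 66 + 1 = 67.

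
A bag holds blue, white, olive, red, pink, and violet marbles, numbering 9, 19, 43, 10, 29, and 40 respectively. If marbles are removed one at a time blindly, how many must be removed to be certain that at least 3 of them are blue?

144

The worst case draws every non-blue marble first: 19 + 43 + 10 + 29 + 40 = 141.
The next 3 draws are then forced to be blue, giving 141 + 3 = 144.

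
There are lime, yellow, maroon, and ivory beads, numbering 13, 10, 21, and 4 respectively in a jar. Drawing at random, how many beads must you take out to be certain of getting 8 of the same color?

26

In the worst case we take at most 7 of each color, but all 4 ivory (fewer than 7), giving 7 + 7 + 7 + 4 = 25.
One more bead then forces some color to 8, so 25 + 1 = 26.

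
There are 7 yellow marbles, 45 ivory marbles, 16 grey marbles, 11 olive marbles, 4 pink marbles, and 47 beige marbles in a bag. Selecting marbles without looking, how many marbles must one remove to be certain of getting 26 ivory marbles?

111

The worst case draws every non-ivory marble first: 7 + 16 + 11 + 4 + 47 = 85.
The next 26 draws are then forced to be ivory, giving 85 + 26 = 111.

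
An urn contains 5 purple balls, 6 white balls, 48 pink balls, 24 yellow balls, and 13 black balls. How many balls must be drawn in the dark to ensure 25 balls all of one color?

73

In the worst case we take at most 24 of each color, but all 5 purple, all 6 white, and all 13 black (fewer than 24), giving 5 + 6 + 24 + 24 + 13 = 72.
One more ball then forces some color to 25, so 72 + 1 = 73.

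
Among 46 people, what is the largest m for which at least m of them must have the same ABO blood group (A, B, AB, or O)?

12

There are 4 ABO blood groups, which serve as the pigeonholes.
If each of the 4 ABO blood groups held at most 11, the total would be at most 4 × 11 = 44 < 46, a contradiction.
So at least one holds ⌈46/4⌉ = 12.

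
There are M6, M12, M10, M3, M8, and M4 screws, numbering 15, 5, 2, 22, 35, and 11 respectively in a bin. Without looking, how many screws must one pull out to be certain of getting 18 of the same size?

In the worst case we take at most 17 of each size, but all 15 M6, all 5 M12, all 2 M10, and all 11 M4 (fewer than 17), giving 15 + 5 + 2 + 17 + 17 + 11 = 67.
One more screw then forces some size to 18, so 67 + 1 = 68.

68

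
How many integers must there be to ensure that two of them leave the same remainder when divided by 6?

There are 6 residue classes modulo 6 acting as pigeonholes.
With 6 integers we could place one in each, avoiding any repeat.
One more forces some class to hold 2, so 6 + 1 = 7.

7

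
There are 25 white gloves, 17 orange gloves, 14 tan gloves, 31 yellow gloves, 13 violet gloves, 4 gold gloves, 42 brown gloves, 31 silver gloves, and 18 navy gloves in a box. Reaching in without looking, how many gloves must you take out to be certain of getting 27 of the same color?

170

In the worst case we take at most 26 of each color, but all 25 white, all 17 orange, all 14 tan, all 13 violet, all 4 gold, and all 18 navy (fewer than 26), giving 25 + 17 + 14 + 26 + 13 + 4 + 26 + 26 + 18 = 169.
One more glove then forces some color to 27, so 169 + 1 = 170.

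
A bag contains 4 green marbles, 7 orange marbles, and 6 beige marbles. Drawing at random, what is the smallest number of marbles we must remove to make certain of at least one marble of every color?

14

The hardest color to obtain is green: we could draw every other marble first — 17 − 4 = 13 marbles — without a single green one.
The next draw must be green, so 13 + 1 = 14.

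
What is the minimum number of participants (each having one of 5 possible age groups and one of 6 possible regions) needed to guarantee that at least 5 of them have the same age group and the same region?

121

There are 5 × 6 = 30 (age group, region) combinations acting as pigeonholes.
With 30 × 4 = 120 participants we could place exactly 4 in each, with no (age group, region) pair reaching 5.
One more forces some (age group, region) pair to hold 5, so 120 + 1 = 121.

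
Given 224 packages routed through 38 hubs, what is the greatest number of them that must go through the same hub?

6

The 224 packages fall into 38 hubs.
If each of the 38 hubs held at most 5, the total would be at most 38 × 5 = 190 < 224, a contradiction.
So at least one holds ⌈224/38⌉ = 6.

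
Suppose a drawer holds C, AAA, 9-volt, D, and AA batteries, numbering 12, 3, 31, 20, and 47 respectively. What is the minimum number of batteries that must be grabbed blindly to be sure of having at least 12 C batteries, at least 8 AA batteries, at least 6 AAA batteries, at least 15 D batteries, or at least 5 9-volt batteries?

The worst case stops just short of every target: 11 C, all 3 AAA, 4 9-volt, 14 D, 7 AA — 11 + 3 + 4 + 14 + 7 = 39 batteries.
One more battery must push some type to its target, so 39 + 1 = 40.

40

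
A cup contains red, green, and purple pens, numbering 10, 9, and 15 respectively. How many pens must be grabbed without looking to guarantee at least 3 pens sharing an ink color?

The worst case takes 2 pens of each ink color without reaching 3 of any: 3 × 2 = 6.
The next pen must bring some ink color to 3, so 6 + 1 = 7.

7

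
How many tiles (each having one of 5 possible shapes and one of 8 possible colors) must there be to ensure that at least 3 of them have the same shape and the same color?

There are 5 × 8 = 40 (shape, color) combinations acting as pigeonholes.
With 40 × 2 = 80 tiles we could place exactly 2 in each, with no (shape, color) pair reaching 3.
One more forces some (shape, color) pair to hold 3, so 80 + 1 = 81.

81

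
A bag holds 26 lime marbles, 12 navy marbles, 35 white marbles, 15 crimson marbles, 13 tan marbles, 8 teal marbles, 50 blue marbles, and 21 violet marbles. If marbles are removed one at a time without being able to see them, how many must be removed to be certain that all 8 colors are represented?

The hardest color to obtain is teal: we could draw every other marble first — 180 − 8 = 172 marbles — without a single teal one.
The next draw must be teal, so 172 + 1 = 173.

173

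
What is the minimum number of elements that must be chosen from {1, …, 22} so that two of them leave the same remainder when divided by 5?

Group the integers by remainder mod 5; there are 5 residue classes, each nonempty in this range.
Choosing one from each class (5 integers) avoids any shared remainder.
One more choice must repeat a class, so two differ by a multiple of 5. Hence 5 + 1 = 6.

6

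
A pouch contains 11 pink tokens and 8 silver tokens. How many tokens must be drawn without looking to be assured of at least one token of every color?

12

The hardest color to obtain is silver: we could draw every other token first — 19 − 8 = 11 tokens — without a single silver one.
The next draw must be silver, so 11 + 1 = 12.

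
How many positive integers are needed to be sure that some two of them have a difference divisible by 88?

89

Two integers differ by a multiple of 88 exactly when they share a remainder mod 88.
There are 88 residue classes mod 88, so 88 integers can all lie in distinct classes.
One more integer must repeat a residue, giving a difference divisible by 88. So n = 88 + 1 = 89.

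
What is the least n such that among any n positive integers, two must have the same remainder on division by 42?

43

Two integers differ by a multiple of 42 exactly when they share a remainder mod 42.
There are 42 residue classes mod 42, so 42 integers can all lie in distinct classes.
One more integer must repeat a residue, giving a difference divisible by 42. So n = 42 + 1 = 43.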